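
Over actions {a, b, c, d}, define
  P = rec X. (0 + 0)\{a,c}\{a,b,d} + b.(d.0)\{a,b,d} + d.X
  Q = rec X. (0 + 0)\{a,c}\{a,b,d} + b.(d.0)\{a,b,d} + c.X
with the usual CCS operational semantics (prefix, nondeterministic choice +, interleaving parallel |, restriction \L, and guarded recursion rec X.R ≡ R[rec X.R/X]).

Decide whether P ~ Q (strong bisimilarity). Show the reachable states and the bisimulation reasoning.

P's transition system — 2 states:
  m0 = rec X. (0 + 0)\{a,c}\{a,b,d} + b.(d.0)\{a,b,d} + d.X → =b=> m1, =d=> m0
  m1 = (d.0)\{a,b,d} → stopped
Q's transition system — 2 states:
  n0 = rec X. (0 + 0)\{a,c}\{a,b,d} + b.(d.0)\{a,b,d} + c.X → =b=> n1, =c=> n0
  n1 = (d.0)\{a,b,d} → stopped
Coarsest stable partition (strong bisimilarity classes):
  B0 = {m0}
  B1 = {m1, n1}
  B2 = {n0}
m0 ∈ B0, n0 ∈ B2 → different blocks

NO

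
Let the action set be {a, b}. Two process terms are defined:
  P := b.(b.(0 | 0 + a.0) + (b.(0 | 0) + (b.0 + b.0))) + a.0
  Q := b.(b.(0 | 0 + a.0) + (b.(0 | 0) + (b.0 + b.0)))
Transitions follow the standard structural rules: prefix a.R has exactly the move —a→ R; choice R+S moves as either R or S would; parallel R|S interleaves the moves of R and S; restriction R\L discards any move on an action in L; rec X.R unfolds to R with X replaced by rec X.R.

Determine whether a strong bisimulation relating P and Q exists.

P ≁ Q

LTS(P): 5 reachable states
  m0 = b.(b.(0 | 0 + a.0) + (b.(0 | 0) + (b.0 + b.0))) + a.0 ⊢ --a--▸ m1, --b--▸ m2
  m1 = 0 ⊢ deadlocked
  m2 = b.(0 | 0 + a.0) + (b.(0 | 0) + (b.0 + b.0)) ⊢ --b--▸ m1, --b--▸ m3, --b--▸ m4
  m3 = 0 | 0 ⊢ deadlocked
  m4 = 0 | 0 + a.0 ⊢ --a--▸ m1
LTS(Q): 5 reachable states
  n0 = b.(b.(0 | 0 + a.0) + (b.(0 | 0) + (b.0 + b.0))) ⊢ --b--▸ n1
  n1 = b.(0 | 0 + a.0) + (b.(0 | 0) + (b.0 + b.0)) ⊢ --b--▸ n2, --b--▸ n3, --b--▸ n4
  n2 = 0 ⊢ deadlocked
  n3 = 0 | 0 ⊢ deadlocked
  n4 = 0 | 0 + a.0 ⊢ --a--▸ n2
Bisimilarity quotient blocks:
  B0 = {m0}
  B1 = {m1, m3, n2, n3}
  B2 = {m2, n1}
  B3 = {m4, n4}
  B4 = {n0}
m0 ∈ B0, n0 ∈ B4 → different blocks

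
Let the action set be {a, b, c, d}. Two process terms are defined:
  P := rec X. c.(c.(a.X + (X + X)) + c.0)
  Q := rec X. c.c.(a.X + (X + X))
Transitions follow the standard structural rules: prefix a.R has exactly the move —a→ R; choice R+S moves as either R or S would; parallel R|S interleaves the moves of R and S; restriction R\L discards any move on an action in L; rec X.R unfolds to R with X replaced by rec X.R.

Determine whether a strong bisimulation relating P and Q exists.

P ≁ Q

LTS(P): 4 reachable states
  p0 = rec X. c.(c.(a.X + (X + X)) + c.0) :: =c=> p1
  p1 = c.(a.(rec X. c.(c.(a.X + (X + X)) + c.0)) + ((rec X. c.(c.(a.X + (X + X)) + c.0)) + (rec X. c.(c.(a.X + (X + X)) + c.0)))) + c.0 :: =c=> p2, =c=> p3
  p2 = 0 :: (no moves)
  p3 = a.(rec X. c.(c.(a.X + (X + X)) + c.0)) + ((rec X. c.(c.(a.X + (X + X)) + c.0)) + (rec X. c.(c.(a.X + (X + X)) + c.0))) :: =a=> p0, =c=> p1
LTS(Q): 3 reachable states
  q0 = rec X. c.c.(a.X + (X + X)) :: =c=> q1
  q1 = c.(a.(rec X. c.c.(a.X + (X + X))) + ((rec X. c.c.(a.X + (X + X))) + (rec X. c.c.(a.X + (X + X))))) :: =c=> q2
  q2 = a.(rec X. c.c.(a.X + (X + X))) + ((rec X. c.c.(a.X + (X + X))) + (rec X. c.c.(a.X + (X + X)))) :: =a=> q0, =c=> q1
Coarsest stable partition (strong bisimilarity classes):
  B0 = {p0}
  B1 = {p1}
  B2 = {p3}
  B3 = {p2}
  B4 = {q0}
  B5 = {q1}
  B6 = {q2}
p0 ∈ B0, q0 ∈ B4 → different blocks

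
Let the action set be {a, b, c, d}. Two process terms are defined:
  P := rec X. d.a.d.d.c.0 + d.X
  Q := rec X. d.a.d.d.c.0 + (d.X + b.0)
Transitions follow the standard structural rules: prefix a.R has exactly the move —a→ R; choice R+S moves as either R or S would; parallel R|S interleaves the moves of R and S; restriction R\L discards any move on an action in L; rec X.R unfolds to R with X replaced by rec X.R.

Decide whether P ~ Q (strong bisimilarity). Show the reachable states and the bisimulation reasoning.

NO

P's transition system — 6 states:
  s0 = rec X. d.a.d.d.c.0 + d.X | ··d··> s0, ··d··> s1
  s1 = a.d.d.c.0 | ··a··> s2
  s2 = d.d.c.0 | ··d··> s3
  s3 = d.c.0 | ··d··> s4
  s4 = c.0 | ··c··> s5
  s5 = 0 | ·
Q's transition system — 6 states:
  t0 = rec X. d.a.d.d.c.0 + (d.X + b.0) | ··b··> t1, ··d··> t0, ··d··> t2
  t1 = 0 | ·
  t2 = a.d.d.c.0 | ··a··> t3
  t3 = d.d.c.0 | ··d··> t4
  t4 = d.c.0 | ··d··> t5
  t5 = c.0 | ··c··> t1
Partition-refinement fixed point:
  B0 = {s0}
  B1 = {s1, t2}
  B2 = {s2, t3}
  B3 = {s3, t4}
  B4 = {s4, t5}
  B5 = {s5, t1}
  B6 = {t0}
s0 ∈ B0, t0 ∈ B6 → different blocks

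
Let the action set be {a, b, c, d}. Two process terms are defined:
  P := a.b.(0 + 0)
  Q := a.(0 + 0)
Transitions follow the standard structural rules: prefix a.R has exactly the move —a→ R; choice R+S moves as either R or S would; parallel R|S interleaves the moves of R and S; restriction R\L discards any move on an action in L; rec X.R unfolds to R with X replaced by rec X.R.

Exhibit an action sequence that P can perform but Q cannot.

ab

P's transition system — 3 states:
  s0 = a.b.(0 + 0) ⊢ ··a··> s1
  s1 = b.(0 + 0) ⊢ ··b··> s2
  s2 = 0 + 0 ⊢ ∅
Q's transition system — 2 states:
  t0 = a.(0 + 0) ⊢ ··a··> t1
  t1 = 0 + 0 ⊢ ∅
Executing ab from P (initial set {s0}):
  after a @ step 1: {s1}
  after b @ step 2: {s2}
  P completes σ.
Executing ab from Q (initial set {t0}):
  after a @ step 1: {t1}
  after b @ step 2: no successor for Q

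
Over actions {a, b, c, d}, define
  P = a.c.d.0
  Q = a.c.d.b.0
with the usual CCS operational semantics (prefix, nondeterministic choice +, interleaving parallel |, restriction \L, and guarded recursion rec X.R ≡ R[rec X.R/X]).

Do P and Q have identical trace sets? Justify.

P's transition system — 4 states:
  m0 = a.c.d.0 :: —a→ m1
  m1 = c.d.0 :: —c→ m2
  m2 = d.0 :: —d→ m3
  m3 = 0 :: deadlocked
Q's transition system — 5 states:
  n0 = a.c.d.b.0 :: —a→ n1
  n1 = c.d.b.0 :: —c→ n2
  n2 = d.b.0 :: —d→ n3
  n3 = b.0 :: —b→ n4
  n4 = 0 :: deadlocked
Trace ⟨acdb⟩ through Q, begin at {n0}:
  after a @ step 1: {n1}
  after c @ step 2: {n2}
  after d @ step 3: {n3}
  after b @ step 4: {n4}
  Q completes σ.
Trace ⟨acdb⟩ through P, begin at {m0}:
  after a @ step 1: {m1}
  after c @ step 2: {m2}
  after d @ step 3: {m3}
  after b @ step 4: no successor for P

NO — witness ⟨acdb⟩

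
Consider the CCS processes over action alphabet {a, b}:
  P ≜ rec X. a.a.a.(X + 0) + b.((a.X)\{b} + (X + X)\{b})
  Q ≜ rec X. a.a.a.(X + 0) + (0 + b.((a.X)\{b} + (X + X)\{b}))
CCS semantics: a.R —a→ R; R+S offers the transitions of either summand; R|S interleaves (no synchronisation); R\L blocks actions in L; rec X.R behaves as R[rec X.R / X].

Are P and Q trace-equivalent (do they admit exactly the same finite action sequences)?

Reachable graph of P (9 states):
  s0 = rec X. a.a.a.(X + 0) + b.((a.X)\{b} + (X + X)\{b}) → =a=> s1, =b=> s2
  s1 = a.a.((rec X. a.a.a.(X + 0) + b.((a.X)\{b} + (X + X)\{b})) + 0) → =a=> s3
  s2 = (a.(rec X. a.a.a.(X + 0) + b.((a.X)\{b} + (X + X)\{b})))\{b} + ((rec X. a.a.a.(X + 0) + b.((a.X)\{b} + (X + X)\{b})) + (rec X. a.a.a.(X + 0) + b.((a.X)\{b} + (X + X)\{b})))\{b} → =a=> s4, =a=> s5
  s3 = a.((rec X. a.a.a.(X + 0) + b.((a.X)\{b} + (X + X)\{b})) + 0) → =a=> s6
  s4 = (a.a.((rec X. a.a.a.(X + 0) + b.((a.X)\{b} + (X + X)\{b})) + 0))\{b} → =a=> s7
  s5 = (rec X. a.a.a.(X + 0) + b.((a.X)\{b} + (X + X)\{b}))\{b} → =a=> s4
  s6 = (rec X. a.a.a.(X + 0) + b.((a.X)\{b} + (X + X)\{b})) + 0 → =a=> s1, =b=> s2
  s7 = (a.((rec X. a.a.a.(X + 0) + b.((a.X)\{b} + (X + X)\{b})) + 0))\{b} → =a=> s8
  s8 = ((rec X. a.a.a.(X + 0) + b.((a.X)\{b} + (X + X)\{b})) + 0)\{b} → =a=> s4
Reachable graph of Q (9 states):
  t0 = rec X. a.a.a.(X + 0) + (0 + b.((a.X)\{b} + (X + X)\{b})) → =a=> t1, =b=> t2
  t1 = a.a.((rec X. a.a.a.(X + 0) + (0 + b.((a.X)\{b} + (X + X)\{b}))) + 0) → =a=> t3
  t2 = (a.(rec X. a.a.a.(X + 0) + (0 + b.((a.X)\{b} + (X + X)\{b}))))\{b} + ((rec X. a.a.a.(X + 0) + (0 + b.((a.X)\{b} + (X + X)\{b}))) + (rec X. a.a.a.(X + 0) + (0 + b.((a.X)\{b} + (X + X)\{b}))))\{b} → =a=> t4, =a=> t5
  t3 = a.((rec X. a.a.a.(X + 0) + (0 + b.((a.X)\{b} + (X + X)\{b}))) + 0) → =a=> t6
  t4 = (a.a.((rec X. a.a.a.(X + 0) + (0 + b.((a.X)\{b} + (X + X)\{b}))) + 0))\{b} → =a=> t7
  t5 = (rec X. a.a.a.(X + 0) + (0 + b.((a.X)\{b} + (X + X)\{b})))\{b} → =a=> t4
  t6 = (rec X. a.a.a.(X + 0) + (0 + b.((a.X)\{b} + (X + X)\{b}))) + 0 → =a=> t1, =b=> t2
  t7 = (a.((rec X. a.a.a.(X + 0) + (0 + b.((a.X)\{b} + (X + X)\{b}))) + 0))\{b} → =a=> t8
  t8 = ((rec X. a.a.a.(X + 0) + (0 + b.((a.X)\{b} + (X + X)\{b}))) + 0)\{b} → =a=> t4
Bisimilarity quotient blocks:
  B0 = {s0, s6, t0, t6}
  B1 = {s1, t1}
  B2 = {s3, t3}
  B3 = {s2, s4, s5, s7, s8, t2, t4, t5, t7, t8}
s0 ∈ B0, t0 ∈ B0 → same block
Bisimilar ⇒ trace-equivalent.

traces(P) = traces(Q)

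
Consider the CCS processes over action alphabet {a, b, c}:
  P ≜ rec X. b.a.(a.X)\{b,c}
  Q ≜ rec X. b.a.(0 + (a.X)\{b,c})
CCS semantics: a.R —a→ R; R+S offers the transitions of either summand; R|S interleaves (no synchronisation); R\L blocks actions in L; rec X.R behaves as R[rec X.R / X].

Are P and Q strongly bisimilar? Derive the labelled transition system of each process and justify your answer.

P ~ Q

Reachable graph of P (4 states):
  m0 = rec X. b.a.(a.X)\{b,c} | =b=> m1
  m1 = a.(a.(rec X. b.a.(a.X)\{b,c}))\{b,c} | =a=> m2
  m2 = (a.(rec X. b.a.(a.X)\{b,c}))\{b,c} | =a=> m3
  m3 = (rec X. b.a.(a.X)\{b,c})\{b,c} | ·
Reachable graph of Q (4 states):
  n0 = rec X. b.a.(0 + (a.X)\{b,c}) | =b=> n1
  n1 = a.(0 + (a.(rec X. b.a.(0 + (a.X)\{b,c})))\{b,c}) | =a=> n2
  n2 = 0 + (a.(rec X. b.a.(0 + (a.X)\{b,c})))\{b,c} | =a=> n3
  n3 = (rec X. b.a.(0 + (a.X)\{b,c}))\{b,c} | ·
Partition-refinement fixed point:
  B0 = {m0, n0}
  B1 = {m1, n1}
  B2 = {m2, n2}
  B3 = {m3, n3}
m0 ∈ B0, n0 ∈ B0 → same block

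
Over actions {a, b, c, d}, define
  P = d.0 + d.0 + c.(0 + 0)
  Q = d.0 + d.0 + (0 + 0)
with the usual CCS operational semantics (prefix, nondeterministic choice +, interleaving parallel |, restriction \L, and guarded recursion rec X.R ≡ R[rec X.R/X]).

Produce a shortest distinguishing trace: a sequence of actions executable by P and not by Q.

LTS(P): 3 reachable states
  m0 = d.0 + d.0 + c.(0 + 0) → -c-> m1, -d-> m2
  m1 = 0 + 0 → stopped
  m2 = 0 → stopped
LTS(Q): 2 reachable states
  n0 = d.0 + d.0 + (0 + 0) → -d-> n1
  n1 = 0 → stopped
Trace ⟨c⟩ through P, begin at {m0}:
  after c @ step 1: {m1}
  P completes σ.
Trace ⟨c⟩ through Q, begin at {n0}:
  after c @ step 1: ∅ (Q stuck)

c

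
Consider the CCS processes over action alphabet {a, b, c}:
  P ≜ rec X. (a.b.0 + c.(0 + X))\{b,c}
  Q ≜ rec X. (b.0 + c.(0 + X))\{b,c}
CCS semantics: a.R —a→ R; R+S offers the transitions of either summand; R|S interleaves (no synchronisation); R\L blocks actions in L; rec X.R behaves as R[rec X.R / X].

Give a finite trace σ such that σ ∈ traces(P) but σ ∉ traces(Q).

a

Reachable graph of P (2 states):
  u0 = rec X. (a.b.0 + c.(0 + X))\{b,c} → ··a··> u1
  u1 = (b.0)\{b,c} → stopped
Reachable graph of Q (1 states):
  v0 = rec X. (b.0 + c.(0 + X))\{b,c} → stopped
Trace ⟨a⟩ through P, begin at {u0}:
  after a @ step 1: {u1}
  P completes σ.
Trace ⟨a⟩ through Q, begin at {v0}:
  after a @ step 1: ∅ (Q stuck)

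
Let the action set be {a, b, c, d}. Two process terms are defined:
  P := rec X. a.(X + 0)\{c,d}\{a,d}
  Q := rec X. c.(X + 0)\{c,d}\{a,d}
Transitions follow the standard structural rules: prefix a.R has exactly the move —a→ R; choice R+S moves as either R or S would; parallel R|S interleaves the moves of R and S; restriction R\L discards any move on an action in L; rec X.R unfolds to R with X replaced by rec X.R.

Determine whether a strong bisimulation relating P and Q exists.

Reachable graph of P (2 states):
  u0 = rec X. a.(X + 0)\{c,d}\{a,d} | -a-> u1
  u1 = ((rec X. a.(X + 0)\{c,d}\{a,d}) + 0)\{c,d}\{a,d} | (no moves)
Reachable graph of Q (2 states):
  v0 = rec X. c.(X + 0)\{c,d}\{a,d} | -c-> v1
  v1 = ((rec X. c.(X + 0)\{c,d}\{a,d}) + 0)\{c,d}\{a,d} | (no moves)
Coarsest stable partition (strong bisimilarity classes):
  B0 = {u0}
  B1 = {u1, v1}
  B2 = {v0}
u0 ∈ B0, v0 ∈ B2 → different blocks

P ≁ Q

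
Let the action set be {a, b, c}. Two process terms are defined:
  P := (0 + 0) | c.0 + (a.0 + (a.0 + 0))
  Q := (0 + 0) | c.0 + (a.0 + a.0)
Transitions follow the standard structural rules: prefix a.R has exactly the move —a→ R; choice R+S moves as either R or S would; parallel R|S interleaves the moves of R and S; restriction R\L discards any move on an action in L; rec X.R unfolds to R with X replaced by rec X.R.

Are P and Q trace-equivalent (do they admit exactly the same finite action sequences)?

P's transition system — 3 states:
  u0 = (0 + 0) | c.0 + (a.0 + (a.0 + 0)) → ··a··> u1, ··c··> u2
  u1 = 0 → ∅
  u2 = (0 + 0) | 0 → ∅
Q's transition system — 3 states:
  v0 = (0 + 0) | c.0 + (a.0 + a.0) → ··a··> v1, ··c··> v2
  v1 = 0 → ∅
  v2 = (0 + 0) | 0 → ∅
Partition-refinement fixed point:
  B0 = {u0, v0}
  B1 = {u1, u2, v1, v2}
u0 ∈ B0, v0 ∈ B0 → same block
Bisimilar ⇒ trace-equivalent.

YES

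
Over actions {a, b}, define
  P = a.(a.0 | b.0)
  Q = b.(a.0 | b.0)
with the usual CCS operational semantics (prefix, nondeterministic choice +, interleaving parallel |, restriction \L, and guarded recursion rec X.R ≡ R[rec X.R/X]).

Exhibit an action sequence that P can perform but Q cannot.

a

P's transition system — 5 states:
  u0 = a.(a.0 | b.0) :: =a=> u1
  u1 = a.0 | b.0 :: =a=> u2, =b=> u3
  u2 = 0 | b.0 :: =b=> u4
  u3 = a.0 | 0 :: =a=> u4
  u4 = 0 | 0 :: stopped
Q's transition system — 5 states:
  v0 = b.(a.0 | b.0) :: =b=> v1
  v1 = a.0 | b.0 :: =a=> v2, =b=> v3
  v2 = 0 | b.0 :: =b=> v4
  v3 = a.0 | 0 :: =a=> v4
  v4 = 0 | 0 :: stopped
Executing a from P (initial set {u0}):
  [1] a ⇒ {u1}
  — P admits the full trace.
Executing a from Q (initial set {v0}):
  [1] a ⇒ ∅  — Q cannot continue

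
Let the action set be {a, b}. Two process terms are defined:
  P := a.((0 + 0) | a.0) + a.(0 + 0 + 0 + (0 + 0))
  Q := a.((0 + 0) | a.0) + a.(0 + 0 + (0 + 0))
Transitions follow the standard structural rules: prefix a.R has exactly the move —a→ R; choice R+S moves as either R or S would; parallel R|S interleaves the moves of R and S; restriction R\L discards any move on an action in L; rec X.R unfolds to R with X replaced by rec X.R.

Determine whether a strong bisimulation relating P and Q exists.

YES

LTS(P): 4 reachable states
  p0 = a.((0 + 0) | a.0) + a.(0 + 0 + 0 + (0 + 0)) has moves —a→ p1, —a→ p2
  p1 = (0 + 0) | a.0 has moves —a→ p3
  p2 = 0 + 0 + 0 + (0 + 0) has moves stopped
  p3 = (0 + 0) | 0 has moves stopped
LTS(Q): 4 reachable states
  q0 = a.((0 + 0) | a.0) + a.(0 + 0 + (0 + 0)) has moves —a→ q1, —a→ q2
  q1 = (0 + 0) | a.0 has moves —a→ q3
  q2 = 0 + 0 + (0 + 0) has moves stopped
  q3 = (0 + 0) | 0 has moves stopped
Bisimilarity quotient blocks:
  B0 = {p0, q0}
  B1 = {p1, q1}
  B2 = {p2, p3, q2, q3}
p0 ∈ B0, q0 ∈ B0 → same block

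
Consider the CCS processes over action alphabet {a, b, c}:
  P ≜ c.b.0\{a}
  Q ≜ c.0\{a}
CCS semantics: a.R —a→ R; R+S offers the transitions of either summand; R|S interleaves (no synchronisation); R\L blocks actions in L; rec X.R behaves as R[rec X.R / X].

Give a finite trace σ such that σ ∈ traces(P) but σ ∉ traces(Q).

P's transition system — 3 states:
  m0 = c.b.0\{a} :: --c--▸ m1
  m1 = b.0\{a} :: --b--▸ m2
  m2 = 0\{a} :: ∅
Q's transition system — 2 states:
  n0 = c.0\{a} :: --c--▸ n1
  n1 = 0\{a} :: ∅
Trace ⟨cb⟩ through P, begin at {m0}:
  after c @ step 1: {m1}
  after b @ step 2: {m2}
  ✓ P
Trace ⟨cb⟩ through Q, begin at {n0}:
  after c @ step 1: {n1}
  after b @ step 2: ∅  — Q cannot continue

cb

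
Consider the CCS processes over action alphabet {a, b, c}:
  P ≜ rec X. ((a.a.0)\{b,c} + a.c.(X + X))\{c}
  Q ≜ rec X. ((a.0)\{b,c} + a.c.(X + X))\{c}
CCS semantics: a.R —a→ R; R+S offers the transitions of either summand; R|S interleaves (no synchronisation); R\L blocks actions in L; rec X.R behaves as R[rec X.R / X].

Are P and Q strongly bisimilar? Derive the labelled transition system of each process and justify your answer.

P ≁ Q

P's transition system — 4 states:
  m0 = rec X. ((a.a.0)\{b,c} + a.c.(X + X))\{c} has moves --a--▸ m1, --a--▸ m2
  m1 = (a.0)\{b,c}\{c} has moves --a--▸ m3
  m2 = (c.((rec X. ((a.a.0)\{b,c} + a.c.(X + X))\{c}) + (rec X. ((a.a.0)\{b,c} + a.c.(X + X))\{c})))\{c} has moves ·
  m3 = 0\{b,c}\{c} has moves ·
Q's transition system — 3 states:
  n0 = rec X. ((a.0)\{b,c} + a.c.(X + X))\{c} has moves --a--▸ n1, --a--▸ n2
  n1 = (c.((rec X. ((a.0)\{b,c} + a.c.(X + X))\{c}) + (rec X. ((a.0)\{b,c} + a.c.(X + X))\{c})))\{c} has moves ·
  n2 = 0\{b,c}\{c} has moves ·
Coarsest stable partition (strong bisimilarity classes):
  B0 = {m0}
  B1 = {m1, n0}
  B2 = {m2, m3, n1, n2}
m0 ∈ B0, n0 ∈ B1 → different blocks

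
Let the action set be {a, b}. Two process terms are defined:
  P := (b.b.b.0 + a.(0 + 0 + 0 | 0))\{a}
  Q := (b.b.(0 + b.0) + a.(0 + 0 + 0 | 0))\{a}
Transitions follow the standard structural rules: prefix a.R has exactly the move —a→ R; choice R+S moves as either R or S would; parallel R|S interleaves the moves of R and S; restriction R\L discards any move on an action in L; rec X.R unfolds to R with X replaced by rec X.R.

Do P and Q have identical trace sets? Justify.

LTS(P): 4 reachable states
  s0 = (b.b.b.0 + a.(0 + 0 + 0 | 0))\{a} :: =b=> s1
  s1 = (b.b.0)\{a} :: =b=> s2
  s2 = (b.0)\{a} :: =b=> s3
  s3 = 0\{a} :: deadlocked
LTS(Q): 4 reachable states
  t0 = (b.b.(0 + b.0) + a.(0 + 0 + 0 | 0))\{a} :: =b=> t1
  t1 = (b.(0 + b.0))\{a} :: =b=> t2
  t2 = (0 + b.0)\{a} :: =b=> t3
  t3 = 0\{a} :: deadlocked
Partition-refinement fixed point:
  B0 = {s0, t0}
  B1 = {s1, t1}
  B2 = {s2, t2}
  B3 = {s3, t3}
s0 ∈ B0, t0 ∈ B0 → same block
Bisimilar ⇒ trace-equivalent.

trace-equivalent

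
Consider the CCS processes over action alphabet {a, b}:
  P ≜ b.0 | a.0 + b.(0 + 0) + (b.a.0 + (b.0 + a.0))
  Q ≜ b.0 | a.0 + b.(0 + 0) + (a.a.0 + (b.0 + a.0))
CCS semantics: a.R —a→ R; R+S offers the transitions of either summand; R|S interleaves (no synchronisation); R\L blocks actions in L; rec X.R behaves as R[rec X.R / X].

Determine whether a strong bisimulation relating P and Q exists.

P ≁ Q

P's transition system — 7 states:
  m0 = b.0 | a.0 + b.(0 + 0) + (b.a.0 + (b.0 + a.0)) :: =a=> m1, =a=> m2, =b=> m1, =b=> m3, =b=> m4, =b=> m5
  m1 = 0 :: stopped
  m2 = b.0 | 0 :: =b=> m6
  m3 = 0 + 0 :: stopped
  m4 = 0 | a.0 :: =a=> m6
  m5 = a.0 :: =a=> m1
  m6 = 0 | 0 :: stopped
Q's transition system — 7 states:
  n0 = b.0 | a.0 + b.(0 + 0) + (a.a.0 + (b.0 + a.0)) :: =a=> n1, =a=> n2, =a=> n3, =b=> n1, =b=> n4, =b=> n5
  n1 = 0 :: stopped
  n2 = a.0 :: =a=> n1
  n3 = b.0 | 0 :: =b=> n6
  n4 = 0 + 0 :: stopped
  n5 = 0 | a.0 :: =a=> n6
  n6 = 0 | 0 :: stopped
Coarsest stable partition (strong bisimilarity classes):
  B0 = {m0}
  B1 = {m1, m3, m6, n1, n4, n6}
  B2 = {m4, m5, n2, n5}
  B3 = {m2, n3}
  B4 = {n0}
m0 ∈ B0, n0 ∈ B4 → different blocks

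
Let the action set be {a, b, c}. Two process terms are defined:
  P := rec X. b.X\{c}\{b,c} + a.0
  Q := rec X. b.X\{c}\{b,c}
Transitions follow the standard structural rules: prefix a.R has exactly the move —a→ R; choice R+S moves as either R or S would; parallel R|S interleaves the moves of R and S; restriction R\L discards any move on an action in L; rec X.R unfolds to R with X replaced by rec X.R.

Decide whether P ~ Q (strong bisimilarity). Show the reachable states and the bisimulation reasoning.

NO

LTS(P): 4 reachable states
  p0 = rec X. b.X\{c}\{b,c} + a.0 → ··a··> p1, ··b··> p2
  p1 = 0 → ∅
  p2 = (rec X. b.X\{c}\{b,c} + a.0)\{c}\{b,c} → ··a··> p3
  p3 = 0\{c}\{b,c} → ∅
LTS(Q): 2 reachable states
  q0 = rec X. b.X\{c}\{b,c} → ··b··> q1
  q1 = (rec X. b.X\{c}\{b,c})\{c}\{b,c} → ∅
Partition-refinement fixed point:
  B0 = {p0}
  B1 = {p1, p3, q1}
  B2 = {p2}
  B3 = {q0}
p0 ∈ B0, q0 ∈ B3 → different blocks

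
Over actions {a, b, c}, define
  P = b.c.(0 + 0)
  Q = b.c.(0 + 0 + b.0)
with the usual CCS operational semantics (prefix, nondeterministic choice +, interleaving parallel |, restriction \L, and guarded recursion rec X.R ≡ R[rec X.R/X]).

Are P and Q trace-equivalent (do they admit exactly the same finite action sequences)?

traces(P) ≠ traces(Q) — witness ⟨bcb⟩

Reachable graph of P (3 states):
  s0 = b.c.(0 + 0) :: ··b··> s1
  s1 = c.(0 + 0) :: ··c··> s2
  s2 = 0 + 0 :: (no moves)
Reachable graph of Q (4 states):
  t0 = b.c.(0 + 0 + b.0) :: ··b··> t1
  t1 = c.(0 + 0 + b.0) :: ··c··> t2
  t2 = 0 + 0 + b.0 :: ··b··> t3
  t3 = 0 :: (no moves)
Run σ = ⟨bcb⟩ on Q: start {t0}
  step 1 (b): {t1}
  step 2 (c): {t2}
  step 3 (b): {t3}
  — Q admits the full trace.
Run σ = ⟨bcb⟩ on P: start {s0}
  step 1 (b): {s1}
  step 2 (c): {s2}
  step 3 (b): ∅  — P cannot continue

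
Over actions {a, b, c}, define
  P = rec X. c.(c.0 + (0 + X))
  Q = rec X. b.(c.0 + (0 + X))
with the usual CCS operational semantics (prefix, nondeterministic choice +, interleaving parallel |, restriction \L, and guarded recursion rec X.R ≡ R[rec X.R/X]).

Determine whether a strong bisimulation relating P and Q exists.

not bisimilar

Reachable graph of P (3 states):
  m0 = rec X. c.(c.0 + (0 + X)) | —c→ m1
  m1 = c.0 + (0 + (rec X. c.(c.0 + (0 + X)))) | —c→ m1, —c→ m2
  m2 = 0 | ·
Reachable graph of Q (3 states):
  n0 = rec X. b.(c.0 + (0 + X)) | —b→ n1
  n1 = c.0 + (0 + (rec X. b.(c.0 + (0 + X)))) | —b→ n1, —c→ n2
  n2 = 0 | ·
Partition-refinement fixed point:
  B0 = {m0}
  B1 = {m1}
  B2 = {m2, n2}
  B3 = {n0}
  B4 = {n1}
m0 ∈ B0, n0 ∈ B3 → different blocks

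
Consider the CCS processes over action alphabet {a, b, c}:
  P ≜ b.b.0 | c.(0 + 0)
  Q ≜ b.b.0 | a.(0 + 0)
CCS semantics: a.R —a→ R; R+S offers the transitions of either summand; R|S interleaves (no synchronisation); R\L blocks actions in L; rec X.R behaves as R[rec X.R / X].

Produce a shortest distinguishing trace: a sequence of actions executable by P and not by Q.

LTS(P): 6 reachable states
  p0 = b.b.0 | c.(0 + 0) :: ··b··> p1, ··c··> p2
  p1 = b.0 | c.(0 + 0) :: ··b··> p3, ··c··> p4
  p2 = b.b.0 | (0 + 0) :: ··b··> p4
  p3 = 0 | c.(0 + 0) :: ··c··> p5
  p4 = b.0 | (0 + 0) :: ··b··> p5
  p5 = 0 | (0 + 0) :: ∅
LTS(Q): 6 reachable states
  q0 = b.b.0 | a.(0 + 0) :: ··a··> q1, ··b··> q2
  q1 = b.b.0 | (0 + 0) :: ··b··> q3
  q2 = b.0 | a.(0 + 0) :: ··a··> q3, ··b··> q4
  q3 = b.0 | (0 + 0) :: ··b··> q5
  q4 = 0 | a.(0 + 0) :: ··a··> q5
  q5 = 0 | (0 + 0) :: ∅
Trace ⟨c⟩ through P, begin at {p0}:
  step 1 (c): {p2}
  — P admits the full trace.
Trace ⟨c⟩ through Q, begin at {q0}:
  step 1 (c): no successor for Q

c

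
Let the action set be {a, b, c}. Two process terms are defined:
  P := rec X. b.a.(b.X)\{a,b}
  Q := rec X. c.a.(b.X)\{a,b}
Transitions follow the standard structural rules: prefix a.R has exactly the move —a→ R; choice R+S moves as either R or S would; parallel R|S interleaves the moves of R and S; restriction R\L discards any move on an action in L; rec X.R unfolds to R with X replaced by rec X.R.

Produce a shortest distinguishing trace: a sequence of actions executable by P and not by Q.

b

Reachable graph of P (3 states):
  m0 = rec X. b.a.(b.X)\{a,b} has moves -b-> m1
  m1 = a.(b.(rec X. b.a.(b.X)\{a,b}))\{a,b} has moves -a-> m2
  m2 = (b.(rec X. b.a.(b.X)\{a,b}))\{a,b} has moves deadlocked
Reachable graph of Q (3 states):
  n0 = rec X. c.a.(b.X)\{a,b} has moves -c-> n1
  n1 = a.(b.(rec X. c.a.(b.X)\{a,b}))\{a,b} has moves -a-> n2
  n2 = (b.(rec X. c.a.(b.X)\{a,b}))\{a,b} has moves deadlocked
Trace ⟨b⟩ through P, begin at {m0}:
  [1] b ⇒ {m1}
  — P admits the full trace.
Trace ⟨b⟩ through Q, begin at {n0}:
  [1] b ⇒ ∅  — Q cannot continue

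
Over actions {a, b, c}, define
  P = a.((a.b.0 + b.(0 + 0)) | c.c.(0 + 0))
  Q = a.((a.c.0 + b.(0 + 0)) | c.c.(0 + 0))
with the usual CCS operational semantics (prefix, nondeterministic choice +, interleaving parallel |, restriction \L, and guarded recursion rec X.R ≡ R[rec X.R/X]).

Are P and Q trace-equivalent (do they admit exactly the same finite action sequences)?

NO — witness ⟨aab⟩

LTS(P): 13 reachable states
  u0 = a.((a.b.0 + b.(0 + 0)) | c.c.(0 + 0)) ⊢ --a--▸ u1
  u1 = (a.b.0 + b.(0 + 0)) | c.c.(0 + 0) ⊢ --a--▸ u2, --b--▸ u3, --c--▸ u4
  u2 = b.0 | c.c.(0 + 0) ⊢ --b--▸ u5, --c--▸ u6
  u3 = (0 + 0) | c.c.(0 + 0) ⊢ --c--▸ u7
  u4 = (a.b.0 + b.(0 + 0)) | c.(0 + 0) ⊢ --a--▸ u6, --b--▸ u7, --c--▸ u8
  u5 = 0 | c.c.(0 + 0) ⊢ --c--▸ u9
  u6 = b.0 | c.(0 + 0) ⊢ --b--▸ u9, --c--▸ u10
  u7 = (0 + 0) | c.(0 + 0) ⊢ --c--▸ u11
  u8 = (a.b.0 + b.(0 + 0)) | (0 + 0) ⊢ --a--▸ u10, --b--▸ u11
  u9 = 0 | c.(0 + 0) ⊢ --c--▸ u12
  u10 = b.0 | (0 + 0) ⊢ --b--▸ u12
  u11 = (0 + 0) | (0 + 0) ⊢ (no moves)
  u12 = 0 | (0 + 0) ⊢ (no moves)
LTS(Q): 13 reachable states
  v0 = a.((a.c.0 + b.(0 + 0)) | c.c.(0 + 0)) ⊢ --a--▸ v1
  v1 = (a.c.0 + b.(0 + 0)) | c.c.(0 + 0) ⊢ --a--▸ v2, --b--▸ v3, --c--▸ v4
  v2 = c.0 | c.c.(0 + 0) ⊢ --c--▸ v5, --c--▸ v6
  v3 = (0 + 0) | c.c.(0 + 0) ⊢ --c--▸ v7
  v4 = (a.c.0 + b.(0 + 0)) | c.(0 + 0) ⊢ --a--▸ v6, --b--▸ v7, --c--▸ v8
  v5 = 0 | c.c.(0 + 0) ⊢ --c--▸ v9
  v6 = c.0 | c.(0 + 0) ⊢ --c--▸ v10, --c--▸ v9
  v7 = (0 + 0) | c.(0 + 0) ⊢ --c--▸ v11
  v8 = (a.c.0 + b.(0 + 0)) | (0 + 0) ⊢ --a--▸ v10, --b--▸ v11
  v9 = 0 | c.(0 + 0) ⊢ --c--▸ v12
  v10 = c.0 | (0 + 0) ⊢ --c--▸ v12
  v11 = (0 + 0) | (0 + 0) ⊢ (no moves)
  v12 = 0 | (0 + 0) ⊢ (no moves)
Run σ = ⟨aab⟩ on P: start {u0}
  [1] a ⇒ {u1}
  [2] a ⇒ {u2}
  [3] b ⇒ {u5}
  — P admits the full trace.
Run σ = ⟨aab⟩ on Q: start {v0}
  [1] a ⇒ {v1}
  [2] a ⇒ {v2}
  [3] b ⇒ ∅ (Q stuck)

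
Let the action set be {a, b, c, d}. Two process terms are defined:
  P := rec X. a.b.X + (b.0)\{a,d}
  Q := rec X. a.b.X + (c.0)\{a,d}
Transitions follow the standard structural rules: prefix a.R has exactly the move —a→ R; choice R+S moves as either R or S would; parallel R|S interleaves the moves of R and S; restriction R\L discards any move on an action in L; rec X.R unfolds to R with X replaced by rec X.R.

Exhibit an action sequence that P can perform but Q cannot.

b

LTS(P): 3 reachable states
  u0 = rec X. a.b.X + (b.0)\{a,d} :: —a→ u1, —b→ u2
  u1 = b.(rec X. a.b.X + (b.0)\{a,d}) :: —b→ u0
  u2 = 0\{a,d} :: ·
LTS(Q): 3 reachable states
  v0 = rec X. a.b.X + (c.0)\{a,d} :: —a→ v1, —c→ v2
  v1 = b.(rec X. a.b.X + (c.0)\{a,d}) :: —b→ v0
  v2 = 0\{a,d} :: ·
Run σ = ⟨b⟩ on P: start {u0}
  step 1 (b): {u2}
  ✓ P
Run σ = ⟨b⟩ on Q: start {v0}
  step 1 (b): no successor for Q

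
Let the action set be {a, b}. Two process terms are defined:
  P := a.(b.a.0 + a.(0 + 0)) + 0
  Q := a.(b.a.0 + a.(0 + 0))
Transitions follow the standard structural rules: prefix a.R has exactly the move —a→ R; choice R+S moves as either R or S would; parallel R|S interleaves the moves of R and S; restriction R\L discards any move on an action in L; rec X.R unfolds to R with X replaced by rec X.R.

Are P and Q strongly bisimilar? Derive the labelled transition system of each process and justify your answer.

bisimilar

P's transition system — 5 states:
  p0 = a.(b.a.0 + a.(0 + 0)) + 0 ⊢ -a-> p1
  p1 = b.a.0 + a.(0 + 0) ⊢ -a-> p2, -b-> p3
  p2 = 0 + 0 ⊢ ·
  p3 = a.0 ⊢ -a-> p4
  p4 = 0 ⊢ ·
Q's transition system — 5 states:
  q0 = a.(b.a.0 + a.(0 + 0)) ⊢ -a-> q1
  q1 = b.a.0 + a.(0 + 0) ⊢ -a-> q2, -b-> q3
  q2 = 0 + 0 ⊢ ·
  q3 = a.0 ⊢ -a-> q4
  q4 = 0 ⊢ ·
Coarsest stable partition (strong bisimilarity classes):
  B0 = {p0, q0}
  B1 = {p1, q1}
  B2 = {p2, p4, q2, q4}
  B3 = {p3, q3}
p0 ∈ B0, q0 ∈ B0 → same block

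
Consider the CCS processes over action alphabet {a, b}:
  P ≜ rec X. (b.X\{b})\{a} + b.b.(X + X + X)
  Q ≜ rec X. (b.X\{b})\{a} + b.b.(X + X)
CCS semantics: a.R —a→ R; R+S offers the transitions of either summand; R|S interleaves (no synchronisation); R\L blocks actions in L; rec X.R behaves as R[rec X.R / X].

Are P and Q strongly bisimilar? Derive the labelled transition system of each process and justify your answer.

LTS(P): 4 reachable states
  s0 = rec X. (b.X\{b})\{a} + b.b.(X + X + X) → -b-> s1, -b-> s2
  s1 = (rec X. (b.X\{b})\{a} + b.b.(X + X + X))\{b}\{a} → (no moves)
  s2 = b.((rec X. (b.X\{b})\{a} + b.b.(X + X + X)) + (rec X. (b.X\{b})\{a} + b.b.(X + X + X)) + (rec X. (b.X\{b})\{a} + b.b.(X + X + X))) → -b-> s3
  s3 = (rec X. (b.X\{b})\{a} + b.b.(X + X + X)) + (rec X. (b.X\{b})\{a} + b.b.(X + X + X)) + (rec X. (b.X\{b})\{a} + b.b.(X + X + X)) → -b-> s1, -b-> s2
LTS(Q): 4 reachable states
  t0 = rec X. (b.X\{b})\{a} + b.b.(X + X) → -b-> t1, -b-> t2
  t1 = (rec X. (b.X\{b})\{a} + b.b.(X + X))\{b}\{a} → (no moves)
  t2 = b.((rec X. (b.X\{b})\{a} + b.b.(X + X)) + (rec X. (b.X\{b})\{a} + b.b.(X + X))) → -b-> t3
  t3 = (rec X. (b.X\{b})\{a} + b.b.(X + X)) + (rec X. (b.X\{b})\{a} + b.b.(X + X)) → -b-> t1, -b-> t2
Bisimilarity quotient blocks:
  B0 = {s0, s3, t0, t3}
  B1 = {s2, t2}
  B2 = {s1, t1}
s0 ∈ B0, t0 ∈ B0 → same block

P ~ Q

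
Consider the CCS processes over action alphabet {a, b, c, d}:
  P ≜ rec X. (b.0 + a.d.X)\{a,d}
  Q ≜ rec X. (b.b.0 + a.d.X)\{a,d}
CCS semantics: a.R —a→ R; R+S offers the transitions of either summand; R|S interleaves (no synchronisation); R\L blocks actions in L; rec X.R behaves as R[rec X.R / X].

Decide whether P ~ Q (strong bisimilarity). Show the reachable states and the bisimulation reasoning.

LTS(P): 2 reachable states
  m0 = rec X. (b.0 + a.d.X)\{a,d} has moves --b--▸ m1
  m1 = 0\{a,d} has moves (no moves)
LTS(Q): 3 reachable states
  n0 = rec X. (b.b.0 + a.d.X)\{a,d} has moves --b--▸ n1
  n1 = (b.0)\{a,d} has moves --b--▸ n2
  n2 = 0\{a,d} has moves (no moves)
Bisimilarity quotient blocks:
  B0 = {m0, n1}
  B1 = {m1, n2}
  B2 = {n0}
m0 ∈ B0, n0 ∈ B2 → different blocks

P ≁ Q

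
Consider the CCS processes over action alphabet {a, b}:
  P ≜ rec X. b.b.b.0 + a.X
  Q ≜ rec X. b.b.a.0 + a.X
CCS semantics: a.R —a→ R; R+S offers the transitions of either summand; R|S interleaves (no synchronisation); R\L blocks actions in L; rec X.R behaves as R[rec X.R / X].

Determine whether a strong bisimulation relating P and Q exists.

NO

P's transition system — 4 states:
  m0 = rec X. b.b.b.0 + a.X ⊢ =a=> m0, =b=> m1
  m1 = b.b.0 ⊢ =b=> m2
  m2 = b.0 ⊢ =b=> m3
  m3 = 0 ⊢ ∅
Q's transition system — 4 states:
  n0 = rec X. b.b.a.0 + a.X ⊢ =a=> n0, =b=> n1
  n1 = b.a.0 ⊢ =b=> n2
  n2 = a.0 ⊢ =a=> n3
  n3 = 0 ⊢ ∅
Coarsest stable partition (strong bisimilarity classes):
  B0 = {m0}
  B1 = {m1}
  B2 = {m2}
  B3 = {m3, n3}
  B4 = {n0}
  B5 = {n1}
  B6 = {n2}
m0 ∈ B0, n0 ∈ B4 → different blocks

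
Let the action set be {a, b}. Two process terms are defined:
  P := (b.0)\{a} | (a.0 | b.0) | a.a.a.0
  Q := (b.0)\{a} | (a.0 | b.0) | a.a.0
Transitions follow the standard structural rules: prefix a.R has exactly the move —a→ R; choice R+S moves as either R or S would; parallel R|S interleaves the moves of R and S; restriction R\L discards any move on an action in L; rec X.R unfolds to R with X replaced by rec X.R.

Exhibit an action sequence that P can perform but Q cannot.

Reachable graph of P (32 states):
  u0 = (b.0)\{a} | (a.0 | b.0) | a.a.a.0 → -a-> u1, -a-> u2, -b-> u3, -b-> u4
  u1 = (b.0)\{a} | (0 | b.0) | a.a.a.0 → -a-> u5, -b-> u6, -b-> u7
  u2 = (b.0)\{a} | (a.0 | b.0) | a.a.0 → -a-> u5, -a-> u8, -b-> u10, -b-> u9
  u3 = (b.0)\{a} | (a.0 | 0) | a.a.a.0 → -a-> u6, -a-> u9, -b-> u11
  u4 = 0\{a} | (a.0 | b.0) | a.a.a.0 → -a-> u10, -a-> u7, -b-> u11
  u5 = (b.0)\{a} | (0 | b.0) | a.a.0 → -a-> u12, -b-> u13, -b-> u14
  u6 = (b.0)\{a} | (0 | 0) | a.a.a.0 → -a-> u13, -b-> u15
  u7 = 0\{a} | (0 | b.0) | a.a.a.0 → -a-> u14, -b-> u15
  u8 = (b.0)\{a} | (a.0 | b.0) | a.0 → -a-> u12, -a-> u16, -b-> u17, -b-> u18
  u9 = (b.0)\{a} | (a.0 | 0) | a.a.0 → -a-> u13, -a-> u17, -b-> u19
  u10 = 0\{a} | (a.0 | b.0) | a.a.0 → -a-> u14, -a-> u18, -b-> u19
  u11 = 0\{a} | (a.0 | 0) | a.a.a.0 → -a-> u15, -a-> u19
  u12 = (b.0)\{a} | (0 | b.0) | a.0 → -a-> u20, -b-> u21, -b-> u22
  u13 = (b.0)\{a} | (0 | 0) | a.a.0 → -a-> u21, -b-> u23
  u14 = 0\{a} | (0 | b.0) | a.a.0 → -a-> u22, -b-> u23
  u15 = 0\{a} | (0 | 0) | a.a.a.0 → -a-> u23
  u16 = (b.0)\{a} | (a.0 | b.0) | 0 → -a-> u20, -b-> u24, -b-> u25
  u17 = (b.0)\{a} | (a.0 | 0) | a.0 → -a-> u21, -a-> u24, -b-> u26
  u18 = 0\{a} | (a.0 | b.0) | a.0 → -a-> u22, -a-> u25, -b-> u26
  u19 = 0\{a} | (a.0 | 0) | a.a.0 → -a-> u23, -a-> u26
  u20 = (b.0)\{a} | (0 | b.0) | 0 → -b-> u27, -b-> u28
  u21 = (b.0)\{a} | (0 | 0) | a.0 → -a-> u27, -b-> u29
  u22 = 0\{a} | (0 | b.0) | a.0 → -a-> u28, -b-> u29
  u23 = 0\{a} | (0 | 0) | a.a.0 → -a-> u29
  u24 = (b.0)\{a} | (a.0 | 0) | 0 → -a-> u27, -b-> u30
  u25 = 0\{a} | (a.0 | b.0) | 0 → -a-> u28, -b-> u30
  u26 = 0\{a} | (a.0 | 0) | a.0 → -a-> u29, -a-> u30
  u27 = (b.0)\{a} | (0 | 0) | 0 → -b-> u31
  u28 = 0\{a} | (0 | b.0) | 0 → -b-> u31
  u29 = 0\{a} | (0 | 0) | a.0 → -a-> u31
  u30 = 0\{a} | (a.0 | 0) | 0 → -a-> u31
  u31 = 0\{a} | (0 | 0) | 0 → ·
Reachable graph of Q (24 states):
  v0 = (b.0)\{a} | (a.0 | b.0) | a.a.0 → -a-> v1, -a-> v2, -b-> v3, -b-> v4
  v1 = (b.0)\{a} | (0 | b.0) | a.a.0 → -a-> v5, -b-> v6, -b-> v7
  v2 = (b.0)\{a} | (a.0 | b.0) | a.0 → -a-> v5, -a-> v8, -b-> v10, -b-> v9
  v3 = (b.0)\{a} | (a.0 | 0) | a.a.0 → -a-> v6, -a-> v9, -b-> v11
  v4 = 0\{a} | (a.0 | b.0) | a.a.0 → -a-> v10, -a-> v7, -b-> v11
  v5 = (b.0)\{a} | (0 | b.0) | a.0 → -a-> v12, -b-> v13, -b-> v14
  v6 = (b.0)\{a} | (0 | 0) | a.a.0 → -a-> v13, -b-> v15
  v7 = 0\{a} | (0 | b.0) | a.a.0 → -a-> v14, -b-> v15
  v8 = (b.0)\{a} | (a.0 | b.0) | 0 → -a-> v12, -b-> v16, -b-> v17
  v9 = (b.0)\{a} | (a.0 | 0) | a.0 → -a-> v13, -a-> v16, -b-> v18
  v10 = 0\{a} | (a.0 | b.0) | a.0 → -a-> v14, -a-> v17, -b-> v18
  v11 = 0\{a} | (a.0 | 0) | a.a.0 → -a-> v15, -a-> v18
  v12 = (b.0)\{a} | (0 | b.0) | 0 → -b-> v19, -b-> v20
  v13 = (b.0)\{a} | (0 | 0) | a.0 → -a-> v19, -b-> v21
  v14 = 0\{a} | (0 | b.0) | a.0 → -a-> v20, -b-> v21
  v15 = 0\{a} | (0 | 0) | a.a.0 → -a-> v21
  v16 = (b.0)\{a} | (a.0 | 0) | 0 → -a-> v19, -b-> v22
  v17 = 0\{a} | (a.0 | b.0) | 0 → -a-> v20, -b-> v22
  v18 = 0\{a} | (a.0 | 0) | a.0 → -a-> v21, -a-> v22
  v19 = (b.0)\{a} | (0 | 0) | 0 → -b-> v23
  v20 = 0\{a} | (0 | b.0) | 0 → -b-> v23
  v21 = 0\{a} | (0 | 0) | a.0 → -a-> v23
  v22 = 0\{a} | (a.0 | 0) | 0 → -a-> v23
  v23 = 0\{a} | (0 | 0) | 0 → ·
Executing aaaa from P (initial set {u0}):
  after a @ step 1: {u1, u2}
  after a @ step 2: {u5, u8}
  after a @ step 3: {u12, u16}
  after a @ step 4: {u20}
  P completes σ.
Executing aaaa from Q (initial set {v0}):
  after a @ step 1: {v1, v2}
  after a @ step 2: {v5, v8}
  after a @ step 3: {v12}
  after a @ step 4: ∅  — Q cannot continue

aaaa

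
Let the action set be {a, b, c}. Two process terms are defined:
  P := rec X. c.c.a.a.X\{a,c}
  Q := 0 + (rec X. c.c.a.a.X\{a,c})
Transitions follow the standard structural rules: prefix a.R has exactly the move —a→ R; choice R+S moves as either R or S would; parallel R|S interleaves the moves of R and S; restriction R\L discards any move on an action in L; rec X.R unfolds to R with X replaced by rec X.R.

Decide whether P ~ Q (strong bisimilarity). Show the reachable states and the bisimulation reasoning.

Reachable graph of P (5 states):
  m0 = rec X. c.c.a.a.X\{a,c} ⊢ =c=> m1
  m1 = c.a.a.(rec X. c.c.a.a.X\{a,c})\{a,c} ⊢ =c=> m2
  m2 = a.a.(rec X. c.c.a.a.X\{a,c})\{a,c} ⊢ =a=> m3
  m3 = a.(rec X. c.c.a.a.X\{a,c})\{a,c} ⊢ =a=> m4
  m4 = (rec X. c.c.a.a.X\{a,c})\{a,c} ⊢ ·
Reachable graph of Q (5 states):
  n0 = 0 + (rec X. c.c.a.a.X\{a,c}) ⊢ =c=> n1
  n1 = c.a.a.(rec X. c.c.a.a.X\{a,c})\{a,c} ⊢ =c=> n2
  n2 = a.a.(rec X. c.c.a.a.X\{a,c})\{a,c} ⊢ =a=> n3
  n3 = a.(rec X. c.c.a.a.X\{a,c})\{a,c} ⊢ =a=> n4
  n4 = (rec X. c.c.a.a.X\{a,c})\{a,c} ⊢ ·
Partition-refinement fixed point:
  B0 = {m0, n0}
  B1 = {m1, n1}
  B2 = {m2, n2}
  B3 = {m3, n3}
  B4 = {m4, n4}
m0 ∈ B0, n0 ∈ B0 → same block

P ~ Q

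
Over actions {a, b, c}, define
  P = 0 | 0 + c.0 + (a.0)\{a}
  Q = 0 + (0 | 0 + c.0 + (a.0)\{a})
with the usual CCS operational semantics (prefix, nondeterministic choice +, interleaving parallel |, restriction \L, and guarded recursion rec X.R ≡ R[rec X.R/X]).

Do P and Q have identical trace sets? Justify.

Reachable graph of P (2 states):
  p0 = 0 | 0 + c.0 + (a.0)\{a} :: -c-> p1
  p1 = 0 :: deadlocked
Reachable graph of Q (2 states):
  q0 = 0 + (0 | 0 + c.0 + (a.0)\{a}) :: -c-> q1
  q1 = 0 :: deadlocked
Coarsest stable partition (strong bisimilarity classes):
  B0 = {p0, q0}
  B1 = {p1, q1}
p0 ∈ B0, q0 ∈ B0 → same block
Bisimilar ⇒ trace-equivalent.

YES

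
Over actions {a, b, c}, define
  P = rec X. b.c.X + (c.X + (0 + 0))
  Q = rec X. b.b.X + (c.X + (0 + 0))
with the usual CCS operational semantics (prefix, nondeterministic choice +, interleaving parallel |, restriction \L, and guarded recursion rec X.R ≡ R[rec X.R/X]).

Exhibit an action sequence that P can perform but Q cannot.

P's transition system — 2 states:
  p0 = rec X. b.c.X + (c.X + (0 + 0)) → —b→ p1, —c→ p0
  p1 = c.(rec X. b.c.X + (c.X + (0 + 0))) → —c→ p0
Q's transition system — 2 states:
  q0 = rec X. b.b.X + (c.X + (0 + 0)) → —b→ q1, —c→ q0
  q1 = b.(rec X. b.b.X + (c.X + (0 + 0))) → —b→ q0
Trace ⟨bc⟩ through P, begin at {p0}:
  step 1 (b): {p1}
  step 2 (c): {p0}
  — P admits the full trace.
Trace ⟨bc⟩ through Q, begin at {q0}:
  step 1 (b): {q1}
  step 2 (c): no successor for Q

bc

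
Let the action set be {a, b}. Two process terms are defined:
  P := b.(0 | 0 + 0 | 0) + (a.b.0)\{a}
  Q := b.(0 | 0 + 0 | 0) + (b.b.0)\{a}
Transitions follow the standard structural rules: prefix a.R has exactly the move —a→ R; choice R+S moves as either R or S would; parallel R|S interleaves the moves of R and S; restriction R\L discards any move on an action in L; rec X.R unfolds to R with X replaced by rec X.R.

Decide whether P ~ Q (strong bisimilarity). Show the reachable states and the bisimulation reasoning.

LTS(P): 2 reachable states
  m0 = b.(0 | 0 + 0 | 0) + (a.b.0)\{a} ⊢ =b=> m1
  m1 = 0 | 0 + 0 | 0 ⊢ ∅
LTS(Q): 4 reachable states
  n0 = b.(0 | 0 + 0 | 0) + (b.b.0)\{a} ⊢ =b=> n1, =b=> n2
  n1 = (b.0)\{a} ⊢ =b=> n3
  n2 = 0 | 0 + 0 | 0 ⊢ ∅
  n3 = 0\{a} ⊢ ∅
Coarsest stable partition (strong bisimilarity classes):
  B0 = {m0, n1}
  B1 = {m1, n2, n3}
  B2 = {n0}
m0 ∈ B0, n0 ∈ B2 → different blocks

not bisimilar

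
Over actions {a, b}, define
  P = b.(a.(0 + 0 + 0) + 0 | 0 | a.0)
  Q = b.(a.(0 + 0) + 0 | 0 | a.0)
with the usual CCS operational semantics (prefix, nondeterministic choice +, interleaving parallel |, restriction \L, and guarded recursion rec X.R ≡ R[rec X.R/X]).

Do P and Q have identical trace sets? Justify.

traces(P) = traces(Q)

LTS(P): 4 reachable states
  u0 = b.(a.(0 + 0 + 0) + 0 | 0 | a.0) → --b--▸ u1
  u1 = a.(0 + 0 + 0) + 0 | 0 | a.0 → --a--▸ u2, --a--▸ u3
  u2 = 0 + 0 + 0 → ∅
  u3 = 0 | 0 | 0 → ∅
LTS(Q): 4 reachable states
  v0 = b.(a.(0 + 0) + 0 | 0 | a.0) → --b--▸ v1
  v1 = a.(0 + 0) + 0 | 0 | a.0 → --a--▸ v2, --a--▸ v3
  v2 = 0 + 0 → ∅
  v3 = 0 | 0 | 0 → ∅
Coarsest stable partition (strong bisimilarity classes):
  B0 = {u0, v0}
  B1 = {u1, v1}
  B2 = {u2, u3, v2, v3}
u0 ∈ B0, v0 ∈ B0 → same block
Bisimilar ⇒ trace-equivalent.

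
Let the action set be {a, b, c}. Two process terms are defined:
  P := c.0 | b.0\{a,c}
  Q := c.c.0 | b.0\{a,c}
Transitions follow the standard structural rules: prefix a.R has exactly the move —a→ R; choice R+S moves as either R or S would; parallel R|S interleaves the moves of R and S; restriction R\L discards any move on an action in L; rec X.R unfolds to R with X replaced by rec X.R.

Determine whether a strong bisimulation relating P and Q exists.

P ≁ Q

P's transition system — 4 states:
  u0 = c.0 | b.0\{a,c} ⊢ —b→ u1, —c→ u2
  u1 = c.0 | 0\{a,c} ⊢ —c→ u3
  u2 = 0 | b.0\{a,c} ⊢ —b→ u3
  u3 = 0 | 0\{a,c} ⊢ ∅
Q's transition system — 6 states:
  v0 = c.c.0 | b.0\{a,c} ⊢ —b→ v1, —c→ v2
  v1 = c.c.0 | 0\{a,c} ⊢ —c→ v3
  v2 = c.0 | b.0\{a,c} ⊢ —b→ v3, —c→ v4
  v3 = c.0 | 0\{a,c} ⊢ —c→ v5
  v4 = 0 | b.0\{a,c} ⊢ —b→ v5
  v5 = 0 | 0\{a,c} ⊢ ∅
Coarsest stable partition (strong bisimilarity classes):
  B0 = {u0, v2}
  B1 = {u1, v3}
  B2 = {u3, v5}
  B3 = {u2, v4}
  B4 = {v0}
  B5 = {v1}
u0 ∈ B0, v0 ∈ B4 → different blocks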